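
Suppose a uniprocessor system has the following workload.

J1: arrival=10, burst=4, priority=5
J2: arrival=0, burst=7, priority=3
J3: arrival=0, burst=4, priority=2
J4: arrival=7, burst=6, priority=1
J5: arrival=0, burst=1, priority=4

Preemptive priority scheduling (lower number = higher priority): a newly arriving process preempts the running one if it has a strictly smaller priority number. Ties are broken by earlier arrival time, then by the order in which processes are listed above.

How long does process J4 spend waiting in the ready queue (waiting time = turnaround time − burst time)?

Schedule: | J3 0-4 | J2 4-7 | J4 7-13 | J2 13-17 | J5 17-18 | J1 18-22 |
Completion: J1=22  J2=17  J3=4  J4=13  J5=18
Turnaround (C−A): J1=12  J2=17  J3=4  J4=6  J5=18
Waiting(J4) = turnaround − burst = 6 − 6 = 0

0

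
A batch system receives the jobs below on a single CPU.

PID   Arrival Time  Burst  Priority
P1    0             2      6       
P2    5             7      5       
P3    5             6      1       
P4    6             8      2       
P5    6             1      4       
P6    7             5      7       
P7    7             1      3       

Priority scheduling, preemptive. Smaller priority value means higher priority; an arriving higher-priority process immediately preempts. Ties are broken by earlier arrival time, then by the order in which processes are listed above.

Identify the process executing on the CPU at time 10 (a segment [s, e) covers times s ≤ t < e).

P3

Timeline: | P1 0-2 | idle 2-5 | P3 5-11 | P4 11-19 | P7 19-20 | P5 20-21 | P2 21-28 | P6 28-33 |
Completion: P1=2  P2=28  P3=11  P4=19  P5=21  P6=33  P7=20
Turnaround (C−A): P1=2  P2=23  P3=6  P4=13  P5=15  P6=26  P7=13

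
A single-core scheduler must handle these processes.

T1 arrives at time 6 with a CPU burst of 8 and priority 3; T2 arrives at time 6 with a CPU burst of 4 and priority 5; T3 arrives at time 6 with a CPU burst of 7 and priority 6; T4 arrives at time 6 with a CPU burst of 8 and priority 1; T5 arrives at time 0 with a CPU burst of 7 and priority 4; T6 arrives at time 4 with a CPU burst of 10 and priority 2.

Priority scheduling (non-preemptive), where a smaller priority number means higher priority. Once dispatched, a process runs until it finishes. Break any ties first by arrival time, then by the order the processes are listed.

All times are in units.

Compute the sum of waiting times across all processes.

89

Gantt: | T5 0-7 | T4 7-15 | T6 15-25 | T1 25-33 | T2 33-37 | T3 37-44 |
Completion: T1=33  T2=37  T3=44  T4=15  T5=7  T6=25
Turnaround (C−A): T1=27  T2=31  T3=38  T4=9  T5=7  T6=21
Waiting = turnaround − burst: T1=19, T2=27, T3=31, T4=1, T5=0, T6=11
Total waiting = 19 + 27 + 31 + 1 + 0 + 11 = 89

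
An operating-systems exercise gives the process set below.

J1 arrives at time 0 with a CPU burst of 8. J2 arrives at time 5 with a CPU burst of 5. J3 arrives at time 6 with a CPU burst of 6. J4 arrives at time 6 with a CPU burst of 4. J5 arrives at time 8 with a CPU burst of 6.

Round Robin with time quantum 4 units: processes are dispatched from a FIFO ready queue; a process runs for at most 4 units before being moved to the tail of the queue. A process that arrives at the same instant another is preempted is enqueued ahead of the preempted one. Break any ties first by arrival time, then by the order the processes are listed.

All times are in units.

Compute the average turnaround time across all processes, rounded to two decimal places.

16.80

Schedule: | J1 0-8 | J2 8-12 | J3 12-16 | J4 16-20 | J5 20-24 | J2 24-25 | J3 25-27 | J5 27-29 |
Completion: J1=8  J2=25  J3=27  J4=20  J5=29
Turnaround times: J1=8, J2=20, J3=21, J4=14, J5=21
Average turnaround = (8+20+21+14+21) / 5 = 84/5 = 16.80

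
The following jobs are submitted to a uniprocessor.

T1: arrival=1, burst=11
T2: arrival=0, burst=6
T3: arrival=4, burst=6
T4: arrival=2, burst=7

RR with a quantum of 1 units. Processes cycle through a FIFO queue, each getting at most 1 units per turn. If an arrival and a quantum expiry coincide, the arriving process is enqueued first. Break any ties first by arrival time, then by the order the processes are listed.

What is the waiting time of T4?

Gantt: | T2 0-1 | T1 1-2 | T2 2-3 | T4 3-4 | T1 4-5 | T2 5-6 | T3 6-7 | T4 7-8 | T1 8-9 | T2 9-10 | T3 10-11 | T4 11-12 | T1 12-13 | T2 13-14 | T3 14-15 | T4 15-16 | T1 16-17 | T2 17-18 | T3 18-19 | T4 19-20 | T1 20-21 | T3 21-22 | T4 22-23 | T1 23-24 | T3 24-25 | T4 25-26 | T1 26-30 |
Completion: T1=30  T2=18  T3=25  T4=26
Turnaround (C−A): T1=29  T2=18  T3=21  T4=24
Waiting(T4) = turnaround − burst = 24 − 7 = 17

17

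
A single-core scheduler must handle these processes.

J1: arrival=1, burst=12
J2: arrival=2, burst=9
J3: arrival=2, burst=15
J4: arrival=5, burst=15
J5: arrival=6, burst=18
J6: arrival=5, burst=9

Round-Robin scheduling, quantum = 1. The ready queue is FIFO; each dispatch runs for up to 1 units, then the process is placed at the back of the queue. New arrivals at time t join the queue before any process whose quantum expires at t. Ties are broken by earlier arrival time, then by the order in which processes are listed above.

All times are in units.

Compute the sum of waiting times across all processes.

292

Gantt: | idle 0-1 | J1 1-2 | J2 2-3 | J3 3-4 | J1 4-5 | J2 5-6 | J3 6-7 | J4 7-8 | J6 8-9 | J1 9-10 | J5 10-11 | J2 11-12 | J3 12-13 | J4 13-14 | J6 14-15 | J1 15-16 | J5 16-17 | J2 17-18 | J3 18-19 | J4 19-20 | J6 20-21 | J1 21-22 | J5 22-23 | J2 23-24 | J3 24-25 | J4 25-26 | J6 26-27 | J1 27-28 | J5 28-29 | J2 29-30 | J3 30-31 | J4 31-32 | J6 32-33 | J1 33-34 | J5 34-35 | J2 35-36 | J3 36-37 | J4 37-38 | J6 38-39 | J1 39-40 | J5 40-41 | J2 41-42 | J3 42-43 | J4 43-44 | J6 44-45 | J1 45-46 | J5 46-47 | J2 47-48 | J3 48-49 | J4 49-50 | J6 50-51 | J1 51-52 | J5 52-53 | J3 53-54 | J4 54-55 | J6 55-56 | J1 56-57 | J5 57-58 | J3 58-59 | J4 59-60 | J1 60-61 | J5 61-62 | J3 62-63 | J4 63-64 | J5 64-65 | J3 65-66 | J4 66-67 | J5 67-68 | J3 68-69 | J4 69-70 | J5 70-71 | J3 71-72 | J4 72-73 | J5 73-74 | J4 74-75 | J5 75-79 |
Completion: J1=61  J2=48  J3=72  J4=75  J5=79  J6=56
Turnaround (C−A): J1=60  J2=46  J3=70  J4=70  J5=73  J6=51
Waiting = turnaround − burst: J1=48, J2=37, J3=55, J4=55, J5=55, J6=42
Total waiting = 48 + 37 + 55 + 55 + 55 + 42 = 292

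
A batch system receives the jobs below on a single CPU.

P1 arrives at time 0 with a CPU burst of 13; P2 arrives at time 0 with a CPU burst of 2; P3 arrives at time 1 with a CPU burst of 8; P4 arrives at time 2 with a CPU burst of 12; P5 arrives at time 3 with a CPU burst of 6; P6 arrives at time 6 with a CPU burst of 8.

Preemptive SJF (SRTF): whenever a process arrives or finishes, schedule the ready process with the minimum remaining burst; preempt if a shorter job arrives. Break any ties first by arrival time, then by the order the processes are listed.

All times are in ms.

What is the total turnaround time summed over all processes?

Gantt: | P2 0-2 | P3 2-3 | P5 3-9 | P3 9-16 | P6 16-24 | P4 24-36 | P1 36-49 |
Completion: P1=49  P2=2  P3=16  P4=36  P5=9  P6=24
Turnaround (C−A): P1=49  P2=2  P3=15  P4=34  P5=6  P6=18
Turnaround = completion − arrival: P1=49, P2=2, P3=15, P4=34, P5=6, P6=18
Total turnaround = 49 + 2 + 15 + 34 + 6 + 18 = 124

124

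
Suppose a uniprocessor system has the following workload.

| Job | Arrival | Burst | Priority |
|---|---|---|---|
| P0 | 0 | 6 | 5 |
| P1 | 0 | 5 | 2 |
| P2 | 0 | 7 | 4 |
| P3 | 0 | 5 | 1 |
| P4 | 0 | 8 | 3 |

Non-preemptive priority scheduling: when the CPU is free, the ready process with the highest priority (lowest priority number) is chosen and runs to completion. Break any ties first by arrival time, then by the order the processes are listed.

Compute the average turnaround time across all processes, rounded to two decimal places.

Timeline: | P3 0-5 | P1 5-10 | P4 10-18 | P2 18-25 | P0 25-31 |
Completion: P0=31  P1=10  P2=25  P3=5  P4=18
Turnaround times: P0=31, P1=10, P2=25, P3=5, P4=18
Average turnaround = (31+10+25+5+18) / 5 = 89/5 = 17.80

17.80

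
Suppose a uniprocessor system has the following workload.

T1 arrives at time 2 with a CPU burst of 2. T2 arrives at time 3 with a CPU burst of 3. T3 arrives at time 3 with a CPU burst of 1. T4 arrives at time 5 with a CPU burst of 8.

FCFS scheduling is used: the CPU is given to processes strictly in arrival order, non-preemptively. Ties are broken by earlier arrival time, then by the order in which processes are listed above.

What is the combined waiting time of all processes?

8

Schedule: | idle 0-2 | T1 2-4 | T2 4-7 | T3 7-8 | T4 8-16 |
Completion: T1=4  T2=7  T3=8  T4=16
Waiting = turnaround − burst: T1=0, T2=1, T3=4, T4=3
Total waiting = 0 + 1 + 4 + 3 = 8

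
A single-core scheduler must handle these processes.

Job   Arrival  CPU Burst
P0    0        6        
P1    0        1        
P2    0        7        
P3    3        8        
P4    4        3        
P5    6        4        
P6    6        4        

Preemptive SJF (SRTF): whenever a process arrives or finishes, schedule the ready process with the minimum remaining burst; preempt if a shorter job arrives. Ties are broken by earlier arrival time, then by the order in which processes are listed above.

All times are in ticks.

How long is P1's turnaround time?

1

Schedule: | P1 0-1 | P0 1-7 | P4 7-10 | P5 10-14 | P6 14-18 | P2 18-25 | P3 25-33 |
Completion: P0=7  P1=1  P2=25  P3=33  P4=10  P5=14  P6=18
Turnaround(P1) = completion − arrival = 1 − 0 = 1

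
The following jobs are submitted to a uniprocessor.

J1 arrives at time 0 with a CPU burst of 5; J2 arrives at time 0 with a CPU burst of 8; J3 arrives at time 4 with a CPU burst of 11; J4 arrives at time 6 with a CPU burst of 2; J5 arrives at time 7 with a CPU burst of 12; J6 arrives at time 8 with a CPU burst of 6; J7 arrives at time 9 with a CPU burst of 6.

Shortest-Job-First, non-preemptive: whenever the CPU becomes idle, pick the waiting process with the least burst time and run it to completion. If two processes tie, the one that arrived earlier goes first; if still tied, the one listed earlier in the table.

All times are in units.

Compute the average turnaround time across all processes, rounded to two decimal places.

Timeline: | J1 0-5 | J2 5-13 | J4 13-15 | J6 15-21 | J7 21-27 | J3 27-38 | J5 38-50 |
Completion: J1=5  J2=13  J3=38  J4=15  J5=50  J6=21  J7=27
Turnaround (C−A): J1=5  J2=13  J3=34  J4=9  J5=43  J6=13  J7=18
Turnaround times: J1=5, J2=13, J3=34, J4=9, J5=43, J6=13, J7=18
Average turnaround = (5+13+34+9+43+13+18) / 7 = 135/7 = 19.29

19.29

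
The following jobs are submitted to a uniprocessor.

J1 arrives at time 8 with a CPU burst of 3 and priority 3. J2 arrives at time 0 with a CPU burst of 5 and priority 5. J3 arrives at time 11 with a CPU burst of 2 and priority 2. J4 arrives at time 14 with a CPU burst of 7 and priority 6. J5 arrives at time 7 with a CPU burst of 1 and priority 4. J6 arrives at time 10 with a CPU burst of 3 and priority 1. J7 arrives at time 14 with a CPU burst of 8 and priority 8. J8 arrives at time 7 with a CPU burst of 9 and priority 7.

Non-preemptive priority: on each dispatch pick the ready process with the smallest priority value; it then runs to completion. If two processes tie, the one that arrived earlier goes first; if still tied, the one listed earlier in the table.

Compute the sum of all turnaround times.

78

Timeline: | J2 0-5 | idle 5-7 | J5 7-8 | J1 8-11 | J6 11-14 | J3 14-16 | J4 16-23 | J8 23-32 | J7 32-40 |
Completion: J1=11  J2=5  J3=16  J4=23  J5=8  J6=14  J7=40  J8=32
Turnaround (C−A): J1=3  J2=5  J3=5  J4=9  J5=1  J6=4  J7=26  J8=25
Turnaround = completion − arrival: J1=3, J2=5, J3=5, J4=9, J5=1, J6=4, J7=26, J8=25
Total turnaround = 3 + 5 + 5 + 9 + 1 + 4 + 26 + 25 = 78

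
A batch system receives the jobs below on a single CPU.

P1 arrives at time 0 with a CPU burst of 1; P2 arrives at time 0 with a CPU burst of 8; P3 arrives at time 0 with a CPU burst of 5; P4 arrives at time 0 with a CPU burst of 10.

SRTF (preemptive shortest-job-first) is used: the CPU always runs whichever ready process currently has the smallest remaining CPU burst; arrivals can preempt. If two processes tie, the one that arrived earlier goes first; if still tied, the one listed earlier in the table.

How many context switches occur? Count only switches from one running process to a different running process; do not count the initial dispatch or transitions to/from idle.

3

Schedule: | P1 0-1 | P3 1-6 | P2 6-14 | P4 14-24 |
Completion: P1=1  P2=14  P3=6  P4=24
Turnaround (C−A): P1=1  P2=14  P3=6  P4=24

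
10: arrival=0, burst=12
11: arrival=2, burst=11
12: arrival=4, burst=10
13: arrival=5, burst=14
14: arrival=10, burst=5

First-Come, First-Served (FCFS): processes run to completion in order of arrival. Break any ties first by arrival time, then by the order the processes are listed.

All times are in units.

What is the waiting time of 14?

37

Gantt: | 10 0-12 | 11 12-23 | 12 23-33 | 13 33-47 | 14 47-52 |
Completion: 10=12  11=23  12=33  13=47  14=52
Turnaround (C−A): 10=12  11=21  12=29  13=42  14=42
Waiting(14) = turnaround − burst = 42 − 5 = 37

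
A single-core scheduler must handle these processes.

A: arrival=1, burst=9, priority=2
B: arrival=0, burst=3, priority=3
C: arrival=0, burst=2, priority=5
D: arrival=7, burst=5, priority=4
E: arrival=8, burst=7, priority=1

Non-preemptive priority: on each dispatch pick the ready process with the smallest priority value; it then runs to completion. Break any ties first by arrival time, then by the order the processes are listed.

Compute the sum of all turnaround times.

68

Timeline: | B 0-3 | A 3-12 | E 12-19 | D 19-24 | C 24-26 |
Completion: A=12  B=3  C=26  D=24  E=19
Turnaround = completion − arrival: A=11, B=3, C=26, D=17, E=11
Total turnaround = 11 + 3 + 26 + 17 + 11 = 68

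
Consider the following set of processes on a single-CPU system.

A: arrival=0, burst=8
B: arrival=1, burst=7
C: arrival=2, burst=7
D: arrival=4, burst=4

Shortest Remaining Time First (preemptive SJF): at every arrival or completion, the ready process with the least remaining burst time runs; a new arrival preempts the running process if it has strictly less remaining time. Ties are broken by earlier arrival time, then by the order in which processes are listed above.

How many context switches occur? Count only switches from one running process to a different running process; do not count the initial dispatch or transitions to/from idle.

3

Schedule: | A 0-8 | D 8-12 | B 12-19 | C 19-26 |
Completion: A=8  B=19  C=26  D=12
Turnaround (C−A): A=8  B=18  C=24  D=8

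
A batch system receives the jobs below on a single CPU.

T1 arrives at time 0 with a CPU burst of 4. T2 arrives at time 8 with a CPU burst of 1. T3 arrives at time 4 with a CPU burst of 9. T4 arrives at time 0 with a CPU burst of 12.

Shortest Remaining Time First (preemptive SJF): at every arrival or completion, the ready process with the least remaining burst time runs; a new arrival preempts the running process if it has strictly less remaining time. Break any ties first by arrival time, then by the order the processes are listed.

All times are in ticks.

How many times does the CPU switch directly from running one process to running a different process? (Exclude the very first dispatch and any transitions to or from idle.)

Gantt: | T1 0-4 | T3 4-8 | T2 8-9 | T3 9-14 | T4 14-26 |
Completion: T1=4  T2=9  T3=14  T4=26
Turnaround (C−A): T1=4  T2=1  T3=10  T4=26

4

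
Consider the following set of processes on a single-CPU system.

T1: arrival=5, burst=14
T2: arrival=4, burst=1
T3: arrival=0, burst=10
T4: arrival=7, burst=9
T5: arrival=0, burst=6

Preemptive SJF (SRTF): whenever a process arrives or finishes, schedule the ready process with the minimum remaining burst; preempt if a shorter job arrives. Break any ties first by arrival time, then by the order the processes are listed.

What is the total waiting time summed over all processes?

38

Gantt: | T5 0-4 | T2 4-5 | T5 5-7 | T4 7-16 | T3 16-26 | T1 26-40 |
Completion: T1=40  T2=5  T3=26  T4=16  T5=7
Turnaround (C−A): T1=35  T2=1  T3=26  T4=9  T5=7
Waiting = turnaround − burst: T1=21, T2=0, T3=16, T4=0, T5=1
Total waiting = 21 + 0 + 16 + 0 + 1 = 38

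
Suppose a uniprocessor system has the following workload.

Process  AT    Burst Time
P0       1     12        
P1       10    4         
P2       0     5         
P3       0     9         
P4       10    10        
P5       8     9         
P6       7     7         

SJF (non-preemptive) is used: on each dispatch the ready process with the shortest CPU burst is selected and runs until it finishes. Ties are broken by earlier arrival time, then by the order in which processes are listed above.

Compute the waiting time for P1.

4

Timeline: | P2 0-5 | P3 5-14 | P1 14-18 | P6 18-25 | P5 25-34 | P4 34-44 | P0 44-56 |
Completion: P0=56  P1=18  P2=5  P3=14  P4=44  P5=34  P6=25
Turnaround (C−A): P0=55  P1=8  P2=5  P3=14  P4=34  P5=26  P6=18
Waiting(P1) = turnaround − burst = 8 − 4 = 4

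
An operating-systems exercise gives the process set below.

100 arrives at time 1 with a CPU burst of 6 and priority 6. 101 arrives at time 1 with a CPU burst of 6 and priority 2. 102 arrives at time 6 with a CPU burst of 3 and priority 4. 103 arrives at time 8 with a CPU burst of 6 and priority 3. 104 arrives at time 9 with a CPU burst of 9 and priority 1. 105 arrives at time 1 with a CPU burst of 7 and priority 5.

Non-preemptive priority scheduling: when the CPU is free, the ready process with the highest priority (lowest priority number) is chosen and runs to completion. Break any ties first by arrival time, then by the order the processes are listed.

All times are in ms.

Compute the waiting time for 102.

Gantt: | idle 0-1 | 101 1-7 | 102 7-10 | 104 10-19 | 103 19-25 | 105 25-32 | 100 32-38 |
Completion: 100=38  101=7  102=10  103=25  104=19  105=32
Waiting(102) = turnaround − burst = 4 − 3 = 1

1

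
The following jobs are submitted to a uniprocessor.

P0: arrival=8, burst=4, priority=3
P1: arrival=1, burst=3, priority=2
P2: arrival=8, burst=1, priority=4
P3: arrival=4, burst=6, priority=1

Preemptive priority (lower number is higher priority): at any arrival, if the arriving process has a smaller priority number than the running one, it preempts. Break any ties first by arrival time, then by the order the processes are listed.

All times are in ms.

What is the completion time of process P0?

14

Gantt: | idle 0-1 | P1 1-4 | P3 4-10 | P0 10-14 | P2 14-15 |
Completion: P0=14  P1=4  P2=15  P3=10
Turnaround (C−A): P0=6  P1=3  P2=7  P3=6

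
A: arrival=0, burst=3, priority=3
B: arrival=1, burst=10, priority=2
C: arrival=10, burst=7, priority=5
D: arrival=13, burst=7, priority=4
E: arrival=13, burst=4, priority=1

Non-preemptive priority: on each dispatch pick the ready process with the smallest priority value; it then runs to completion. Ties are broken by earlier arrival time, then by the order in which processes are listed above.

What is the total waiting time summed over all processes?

Timeline: | A 0-3 | B 3-13 | E 13-17 | D 17-24 | C 24-31 |
Completion: A=3  B=13  C=31  D=24  E=17
Turnaround (C−A): A=3  B=12  C=21  D=11  E=4
Waiting = turnaround − burst: A=0, B=2, C=14, D=4, E=0
Total waiting = 0 + 2 + 14 + 4 + 0 = 20

20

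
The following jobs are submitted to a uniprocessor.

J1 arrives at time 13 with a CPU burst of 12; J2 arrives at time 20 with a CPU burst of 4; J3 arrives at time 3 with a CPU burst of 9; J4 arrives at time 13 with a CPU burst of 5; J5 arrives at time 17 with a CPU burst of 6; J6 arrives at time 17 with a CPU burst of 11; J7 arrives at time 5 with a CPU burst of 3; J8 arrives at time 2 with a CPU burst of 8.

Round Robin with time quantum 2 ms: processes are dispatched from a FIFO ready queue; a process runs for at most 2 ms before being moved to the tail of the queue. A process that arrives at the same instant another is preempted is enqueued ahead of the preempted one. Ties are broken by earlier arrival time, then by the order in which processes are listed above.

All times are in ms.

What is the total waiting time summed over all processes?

185

Gantt: | idle 0-2 | J8 2-4 | J3 4-6 | J8 6-8 | J7 8-10 | J3 10-12 | J8 12-14 | J7 14-15 | J3 15-17 | J1 17-19 | J4 19-21 | J8 21-23 | J5 23-25 | J6 25-27 | J3 27-29 | J1 29-31 | J2 31-33 | J4 33-35 | J5 35-37 | J6 37-39 | J3 39-40 | J1 40-42 | J2 42-44 | J4 44-45 | J5 45-47 | J6 47-49 | J1 49-51 | J6 51-53 | J1 53-55 | J6 55-57 | J1 57-59 | J6 59-60 |
Completion: J1=59  J2=44  J3=40  J4=45  J5=47  J6=60  J7=15  J8=23
Turnaround (C−A): J1=46  J2=24  J3=37  J4=32  J5=30  J6=43  J7=10  J8=21
Waiting = turnaround − burst: J1=34, J2=20, J3=28, J4=27, J5=24, J6=32, J7=7, J8=13
Total waiting = 34 + 20 + 28 + 27 + 24 + 32 + 7 + 13 = 185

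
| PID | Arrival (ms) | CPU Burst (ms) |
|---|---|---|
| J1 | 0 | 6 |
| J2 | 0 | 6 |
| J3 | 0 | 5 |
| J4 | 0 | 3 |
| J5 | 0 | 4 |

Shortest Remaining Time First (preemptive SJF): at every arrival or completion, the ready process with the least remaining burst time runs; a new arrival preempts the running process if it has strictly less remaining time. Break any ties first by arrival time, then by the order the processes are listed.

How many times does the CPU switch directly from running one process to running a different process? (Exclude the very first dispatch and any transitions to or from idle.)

Timeline: | J4 0-3 | J5 3-7 | J3 7-12 | J1 12-18 | J2 18-24 |
Completion: J1=18  J2=24  J3=12  J4=3  J5=7
Turnaround (C−A): J1=18  J2=24  J3=12  J4=3  J5=7

4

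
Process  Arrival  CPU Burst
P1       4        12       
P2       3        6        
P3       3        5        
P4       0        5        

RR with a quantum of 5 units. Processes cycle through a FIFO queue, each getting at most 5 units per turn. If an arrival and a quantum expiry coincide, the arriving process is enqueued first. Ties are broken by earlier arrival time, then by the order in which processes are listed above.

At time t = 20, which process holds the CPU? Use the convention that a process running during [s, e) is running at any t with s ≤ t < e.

Timeline: | P4 0-5 | P2 5-10 | P3 10-15 | P1 15-20 | P2 20-21 | P1 21-28 |
Completion: P1=28  P2=21  P3=15  P4=5
Turnaround (C−A): P1=24  P2=18  P3=12  P4=5

P2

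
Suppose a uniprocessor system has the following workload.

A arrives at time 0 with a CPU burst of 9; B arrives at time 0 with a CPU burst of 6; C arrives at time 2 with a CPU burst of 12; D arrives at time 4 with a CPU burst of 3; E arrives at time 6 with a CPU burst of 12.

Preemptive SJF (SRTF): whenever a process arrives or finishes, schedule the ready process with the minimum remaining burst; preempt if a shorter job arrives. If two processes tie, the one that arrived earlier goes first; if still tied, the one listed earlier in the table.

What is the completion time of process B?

6

Timeline: | B 0-6 | D 6-9 | A 9-18 | C 18-30 | E 30-42 |
Completion: A=18  B=6  C=30  D=9  E=42
Turnaround (C−A): A=18  B=6  C=28  D=5  E=36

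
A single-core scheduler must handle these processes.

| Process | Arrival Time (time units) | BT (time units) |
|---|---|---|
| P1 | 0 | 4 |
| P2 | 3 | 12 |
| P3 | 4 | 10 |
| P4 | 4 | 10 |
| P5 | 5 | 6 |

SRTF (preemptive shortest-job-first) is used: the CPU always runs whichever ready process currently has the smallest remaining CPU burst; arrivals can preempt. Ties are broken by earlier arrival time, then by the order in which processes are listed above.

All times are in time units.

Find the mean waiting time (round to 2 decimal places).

Schedule: | P1 0-4 | P3 4-5 | P5 5-11 | P3 11-20 | P4 20-30 | P2 30-42 |
Completion: P1=4  P2=42  P3=20  P4=30  P5=11
Turnaround (C−A): P1=4  P2=39  P3=16  P4=26  P5=6
Waiting times: P1=0, P2=27, P3=6, P4=16, P5=0
Average waiting = (0+27+6+16+0) / 5 = 49/5 = 9.80

9.80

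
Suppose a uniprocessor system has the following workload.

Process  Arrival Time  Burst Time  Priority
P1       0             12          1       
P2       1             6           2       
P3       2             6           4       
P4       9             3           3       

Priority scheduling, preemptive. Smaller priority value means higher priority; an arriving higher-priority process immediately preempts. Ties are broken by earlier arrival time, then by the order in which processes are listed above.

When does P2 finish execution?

Gantt: | P1 0-12 | P2 12-18 | P4 18-21 | P3 21-27 |
Completion: P1=12  P2=18  P3=27  P4=21
Turnaround (C−A): P1=12  P2=17  P3=25  P4=12

18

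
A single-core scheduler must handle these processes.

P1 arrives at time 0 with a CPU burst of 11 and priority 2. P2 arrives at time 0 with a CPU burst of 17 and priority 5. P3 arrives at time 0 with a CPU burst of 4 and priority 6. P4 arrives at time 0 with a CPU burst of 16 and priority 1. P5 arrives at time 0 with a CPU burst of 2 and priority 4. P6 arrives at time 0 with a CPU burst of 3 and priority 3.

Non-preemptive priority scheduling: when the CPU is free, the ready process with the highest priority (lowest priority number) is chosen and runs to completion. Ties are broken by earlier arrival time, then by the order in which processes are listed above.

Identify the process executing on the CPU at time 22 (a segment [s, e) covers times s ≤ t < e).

P1

Schedule: | P4 0-16 | P1 16-27 | P6 27-30 | P5 30-32 | P2 32-49 | P3 49-53 |
Completion: P1=27  P2=49  P3=53  P4=16  P5=32  P6=30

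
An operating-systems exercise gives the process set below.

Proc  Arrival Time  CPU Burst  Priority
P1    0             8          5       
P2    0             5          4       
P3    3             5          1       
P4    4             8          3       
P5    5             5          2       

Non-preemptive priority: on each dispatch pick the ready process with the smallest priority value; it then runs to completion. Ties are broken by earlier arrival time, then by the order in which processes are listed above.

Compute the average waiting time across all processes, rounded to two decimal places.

8.20

Gantt: | P2 0-5 | P3 5-10 | P5 10-15 | P4 15-23 | P1 23-31 |
Completion: P1=31  P2=5  P3=10  P4=23  P5=15
Waiting times: P1=23, P2=0, P3=2, P4=11, P5=5
Average waiting = (23+0+2+11+5) / 5 = 41/5 = 8.20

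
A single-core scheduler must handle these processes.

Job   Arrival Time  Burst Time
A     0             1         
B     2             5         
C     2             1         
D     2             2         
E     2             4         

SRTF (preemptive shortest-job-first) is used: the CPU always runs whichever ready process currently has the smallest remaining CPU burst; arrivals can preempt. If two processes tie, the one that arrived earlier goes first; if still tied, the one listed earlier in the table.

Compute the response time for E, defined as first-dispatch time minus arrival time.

3

Schedule: | A 0-1 | idle 1-2 | C 2-3 | D 3-5 | E 5-9 | B 9-14 |
Completion: A=1  B=14  C=3  D=5  E=9
Turnaround (C−A): A=1  B=12  C=1  D=3  E=7
Response(E) = first start − arrival = 5 − 2 = 3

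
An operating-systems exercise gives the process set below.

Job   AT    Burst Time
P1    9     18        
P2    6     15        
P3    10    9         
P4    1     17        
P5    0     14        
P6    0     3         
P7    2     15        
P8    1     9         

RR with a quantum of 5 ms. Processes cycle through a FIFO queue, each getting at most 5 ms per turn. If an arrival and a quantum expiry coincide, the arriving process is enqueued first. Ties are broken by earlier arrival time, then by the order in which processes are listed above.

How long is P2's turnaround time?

Gantt: | P5 0-5 | P6 5-8 | P4 8-13 | P8 13-18 | P7 18-23 | P5 23-28 | P2 28-33 | P1 33-38 | P3 38-43 | P4 43-48 | P8 48-52 | P7 52-57 | P5 57-61 | P2 61-66 | P1 66-71 | P3 71-75 | P4 75-80 | P7 80-85 | P2 85-90 | P1 90-95 | P4 95-97 | P1 97-100 |
Completion: P1=100  P2=90  P3=75  P4=97  P5=61  P6=8  P7=85  P8=52
Turnaround(P2) = completion − arrival = 90 − 6 = 84

84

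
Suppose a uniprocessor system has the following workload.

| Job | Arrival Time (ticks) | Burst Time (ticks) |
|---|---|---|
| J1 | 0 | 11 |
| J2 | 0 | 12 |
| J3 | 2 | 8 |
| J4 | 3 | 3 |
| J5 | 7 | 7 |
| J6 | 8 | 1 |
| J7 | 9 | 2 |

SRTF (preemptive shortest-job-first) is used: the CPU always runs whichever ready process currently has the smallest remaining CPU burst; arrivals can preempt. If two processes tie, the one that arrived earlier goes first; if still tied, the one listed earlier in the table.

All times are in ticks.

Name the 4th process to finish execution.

Schedule: | J1 0-2 | J3 2-3 | J4 3-6 | J3 6-8 | J6 8-9 | J7 9-11 | J3 11-16 | J5 16-23 | J1 23-32 | J2 32-44 |
Completion: J1=32  J2=44  J3=16  J4=6  J5=23  J6=9  J7=11
Turnaround (C−A): J1=32  J2=44  J3=14  J4=3  J5=16  J6=1  J7=2
Finish order: J4 → J6 → J7 → J3 → J5 → J1 → J2

J3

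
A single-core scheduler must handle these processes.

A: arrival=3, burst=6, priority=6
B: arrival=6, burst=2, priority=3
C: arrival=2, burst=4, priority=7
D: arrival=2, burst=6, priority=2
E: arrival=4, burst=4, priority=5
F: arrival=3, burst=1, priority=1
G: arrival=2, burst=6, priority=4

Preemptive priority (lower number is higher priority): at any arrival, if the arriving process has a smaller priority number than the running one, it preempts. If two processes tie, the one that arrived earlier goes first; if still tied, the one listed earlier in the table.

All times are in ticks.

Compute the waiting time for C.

25

Gantt: | idle 0-2 | D 2-3 | F 3-4 | D 4-9 | B 9-11 | G 11-17 | E 17-21 | A 21-27 | C 27-31 |
Completion: A=27  B=11  C=31  D=9  E=21  F=4  G=17
Waiting(C) = turnaround − burst = 29 − 4 = 25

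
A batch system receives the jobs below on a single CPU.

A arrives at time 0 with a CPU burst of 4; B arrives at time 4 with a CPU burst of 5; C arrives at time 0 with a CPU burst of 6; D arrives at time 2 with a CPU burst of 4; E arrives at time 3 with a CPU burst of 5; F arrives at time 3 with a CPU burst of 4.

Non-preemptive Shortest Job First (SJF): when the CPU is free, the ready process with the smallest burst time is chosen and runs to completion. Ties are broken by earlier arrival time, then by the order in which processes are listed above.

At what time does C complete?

28

Gantt: | A 0-4 | D 4-8 | F 8-12 | E 12-17 | B 17-22 | C 22-28 |
Completion: A=4  B=22  C=28  D=8  E=17  F=12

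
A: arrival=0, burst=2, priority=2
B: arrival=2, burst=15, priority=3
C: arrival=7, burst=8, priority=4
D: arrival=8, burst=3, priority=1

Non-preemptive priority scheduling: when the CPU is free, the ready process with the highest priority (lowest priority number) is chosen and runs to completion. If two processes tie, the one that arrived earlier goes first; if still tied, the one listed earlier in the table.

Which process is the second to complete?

Gantt: | A 0-2 | B 2-17 | D 17-20 | C 20-28 |
Completion: A=2  B=17  C=28  D=20
Turnaround (C−A): A=2  B=15  C=21  D=12
Finish order: A → B → D → C

B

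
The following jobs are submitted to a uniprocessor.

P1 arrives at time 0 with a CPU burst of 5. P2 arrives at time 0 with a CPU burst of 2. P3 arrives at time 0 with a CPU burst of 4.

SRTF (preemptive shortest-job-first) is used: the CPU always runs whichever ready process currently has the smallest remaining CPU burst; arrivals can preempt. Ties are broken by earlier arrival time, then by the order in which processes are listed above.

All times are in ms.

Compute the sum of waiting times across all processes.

Timeline: | P2 0-2 | P3 2-6 | P1 6-11 |
Completion: P1=11  P2=2  P3=6
Waiting = turnaround − burst: P1=6, P2=0, P3=2
Total waiting = 6 + 0 + 2 = 8

8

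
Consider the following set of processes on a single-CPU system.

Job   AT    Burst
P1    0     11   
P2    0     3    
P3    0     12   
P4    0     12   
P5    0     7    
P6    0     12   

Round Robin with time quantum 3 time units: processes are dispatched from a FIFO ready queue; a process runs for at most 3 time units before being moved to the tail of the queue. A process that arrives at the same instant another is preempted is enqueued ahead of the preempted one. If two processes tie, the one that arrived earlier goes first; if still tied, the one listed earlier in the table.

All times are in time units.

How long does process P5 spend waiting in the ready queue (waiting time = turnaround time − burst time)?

36

Schedule: | P1 0-3 | P2 3-6 | P3 6-9 | P4 9-12 | P5 12-15 | P6 15-18 | P1 18-21 | P3 21-24 | P4 24-27 | P5 27-30 | P6 30-33 | P1 33-36 | P3 36-39 | P4 39-42 | P5 42-43 | P6 43-46 | P1 46-48 | P3 48-51 | P4 51-54 | P6 54-57 |
Completion: P1=48  P2=6  P3=51  P4=54  P5=43  P6=57
Turnaround (C−A): P1=48  P2=6  P3=51  P4=54  P5=43  P6=57
Waiting(P5) = turnaround − burst = 43 − 7 = 36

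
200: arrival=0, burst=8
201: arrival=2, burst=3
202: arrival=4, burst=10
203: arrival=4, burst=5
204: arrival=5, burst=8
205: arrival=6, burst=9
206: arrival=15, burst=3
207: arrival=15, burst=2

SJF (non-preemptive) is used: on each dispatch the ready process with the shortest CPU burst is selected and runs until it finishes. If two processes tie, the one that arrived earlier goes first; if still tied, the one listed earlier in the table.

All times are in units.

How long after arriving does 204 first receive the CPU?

16

Gantt: | 200 0-8 | 201 8-11 | 203 11-16 | 207 16-18 | 206 18-21 | 204 21-29 | 205 29-38 | 202 38-48 |
Completion: 200=8  201=11  202=48  203=16  204=29  205=38  206=21  207=18
Response(204) = first start − arrival = 21 − 5 = 16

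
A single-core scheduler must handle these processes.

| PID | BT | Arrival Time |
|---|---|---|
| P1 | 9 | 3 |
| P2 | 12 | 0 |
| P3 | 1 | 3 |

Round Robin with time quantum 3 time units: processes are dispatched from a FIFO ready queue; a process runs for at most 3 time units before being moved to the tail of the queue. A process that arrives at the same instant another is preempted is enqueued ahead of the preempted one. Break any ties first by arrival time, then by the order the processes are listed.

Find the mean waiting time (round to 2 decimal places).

Gantt: | P2 0-3 | P1 3-6 | P3 6-7 | P2 7-10 | P1 10-13 | P2 13-16 | P1 16-19 | P2 19-22 |
Completion: P1=19  P2=22  P3=7
Turnaround (C−A): P1=16  P2=22  P3=4
Waiting times: P1=7, P2=10, P3=3
Average waiting = (7+10+3) / 3 = 20/3 = 6.67

6.67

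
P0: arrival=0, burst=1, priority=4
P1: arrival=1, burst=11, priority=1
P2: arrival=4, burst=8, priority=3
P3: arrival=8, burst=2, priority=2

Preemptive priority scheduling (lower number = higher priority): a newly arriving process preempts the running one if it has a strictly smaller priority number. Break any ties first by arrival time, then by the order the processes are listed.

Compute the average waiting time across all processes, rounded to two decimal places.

3.50

Gantt: | P0 0-1 | P1 1-12 | P3 12-14 | P2 14-22 |
Completion: P0=1  P1=12  P2=22  P3=14
Waiting times: P0=0, P1=0, P2=10, P3=4
Average waiting = (0+0+10+4) / 4 = 14/4 = 3.50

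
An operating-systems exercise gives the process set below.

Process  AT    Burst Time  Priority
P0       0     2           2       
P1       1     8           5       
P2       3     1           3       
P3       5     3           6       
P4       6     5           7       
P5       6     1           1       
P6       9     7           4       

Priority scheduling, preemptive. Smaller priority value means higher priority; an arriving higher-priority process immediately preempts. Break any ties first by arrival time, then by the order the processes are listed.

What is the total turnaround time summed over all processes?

Gantt: | P0 0-2 | P1 2-3 | P2 3-4 | P1 4-6 | P5 6-7 | P1 7-9 | P6 9-16 | P1 16-19 | P3 19-22 | P4 22-27 |
Completion: P0=2  P1=19  P2=4  P3=22  P4=27  P5=7  P6=16
Turnaround = completion − arrival: P0=2, P1=18, P2=1, P3=17, P4=21, P5=1, P6=7
Total turnaround = 2 + 18 + 1 + 17 + 21 + 1 + 7 = 67

67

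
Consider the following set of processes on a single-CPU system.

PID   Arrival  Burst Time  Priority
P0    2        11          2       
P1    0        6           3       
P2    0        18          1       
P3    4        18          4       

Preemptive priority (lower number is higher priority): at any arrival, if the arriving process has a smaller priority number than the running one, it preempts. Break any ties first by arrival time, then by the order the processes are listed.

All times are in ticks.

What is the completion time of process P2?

18

Gantt: | P2 0-18 | P0 18-29 | P1 29-35 | P3 35-53 |
Completion: P0=29  P1=35  P2=18  P3=53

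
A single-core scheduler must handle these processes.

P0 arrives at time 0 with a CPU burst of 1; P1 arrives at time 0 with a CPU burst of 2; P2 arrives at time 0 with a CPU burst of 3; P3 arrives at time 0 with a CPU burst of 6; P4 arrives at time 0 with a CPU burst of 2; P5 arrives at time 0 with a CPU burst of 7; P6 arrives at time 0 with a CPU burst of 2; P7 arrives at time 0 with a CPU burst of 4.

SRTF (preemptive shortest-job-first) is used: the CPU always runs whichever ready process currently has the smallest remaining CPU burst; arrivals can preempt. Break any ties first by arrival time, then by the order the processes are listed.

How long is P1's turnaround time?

3

Schedule: | P0 0-1 | P1 1-3 | P4 3-5 | P6 5-7 | P2 7-10 | P7 10-14 | P3 14-20 | P5 20-27 |
Completion: P0=1  P1=3  P2=10  P3=20  P4=5  P5=27  P6=7  P7=14
Turnaround (C−A): P0=1  P1=3  P2=10  P3=20  P4=5  P5=27  P6=7  P7=14
Turnaround(P1) = completion − arrival = 3 − 0 = 3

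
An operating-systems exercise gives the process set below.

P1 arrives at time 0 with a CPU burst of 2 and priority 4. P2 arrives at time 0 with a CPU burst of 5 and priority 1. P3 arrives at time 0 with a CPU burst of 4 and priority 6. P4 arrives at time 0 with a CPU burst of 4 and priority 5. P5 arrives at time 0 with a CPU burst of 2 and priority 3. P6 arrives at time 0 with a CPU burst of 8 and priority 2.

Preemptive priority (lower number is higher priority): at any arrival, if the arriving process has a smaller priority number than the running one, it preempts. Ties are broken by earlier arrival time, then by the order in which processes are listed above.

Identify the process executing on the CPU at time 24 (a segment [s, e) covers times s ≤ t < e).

P3

Timeline: | P2 0-5 | P6 5-13 | P5 13-15 | P1 15-17 | P4 17-21 | P3 21-25 |
Completion: P1=17  P2=5  P3=25  P4=21  P5=15  P6=13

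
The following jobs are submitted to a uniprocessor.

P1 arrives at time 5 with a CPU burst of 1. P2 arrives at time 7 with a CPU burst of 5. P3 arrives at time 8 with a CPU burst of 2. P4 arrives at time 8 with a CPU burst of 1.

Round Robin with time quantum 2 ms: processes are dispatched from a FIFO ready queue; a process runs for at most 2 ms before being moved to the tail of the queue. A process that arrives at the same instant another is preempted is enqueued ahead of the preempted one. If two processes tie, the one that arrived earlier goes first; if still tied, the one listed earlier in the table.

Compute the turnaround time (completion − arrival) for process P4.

4

Gantt: | idle 0-5 | P1 5-6 | idle 6-7 | P2 7-9 | P3 9-11 | P4 11-12 | P2 12-15 |
Completion: P1=6  P2=15  P3=11  P4=12
Turnaround (C−A): P1=1  P2=8  P3=3  P4=4
Turnaround(P4) = completion − arrival = 12 − 8 = 4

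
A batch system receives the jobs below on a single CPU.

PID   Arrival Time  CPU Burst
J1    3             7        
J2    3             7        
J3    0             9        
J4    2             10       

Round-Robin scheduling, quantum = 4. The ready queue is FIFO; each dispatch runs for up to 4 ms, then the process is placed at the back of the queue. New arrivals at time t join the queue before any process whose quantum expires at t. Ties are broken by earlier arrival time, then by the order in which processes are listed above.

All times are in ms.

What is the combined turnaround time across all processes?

113

Schedule: | J3 0-4 | J4 4-8 | J1 8-12 | J2 12-16 | J3 16-20 | J4 20-24 | J1 24-27 | J2 27-30 | J3 30-31 | J4 31-33 |
Completion: J1=27  J2=30  J3=31  J4=33
Turnaround (C−A): J1=24  J2=27  J3=31  J4=31
Turnaround = completion − arrival: J1=24, J2=27, J3=31, J4=31
Total turnaround = 24 + 27 + 31 + 31 = 113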